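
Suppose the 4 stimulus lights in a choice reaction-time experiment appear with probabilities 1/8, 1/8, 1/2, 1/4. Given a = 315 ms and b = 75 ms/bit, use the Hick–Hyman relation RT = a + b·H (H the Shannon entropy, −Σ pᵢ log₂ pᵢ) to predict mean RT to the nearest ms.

Each term −pᵢ log₂ pᵢ: 0.125·3 + 0.125·3 + 0.5·1 + 0.25·2; summed, H = 1.750 bits.
Mean RT = a + bH = 315 + 75·1.750 = 446.25 ms.

446 ms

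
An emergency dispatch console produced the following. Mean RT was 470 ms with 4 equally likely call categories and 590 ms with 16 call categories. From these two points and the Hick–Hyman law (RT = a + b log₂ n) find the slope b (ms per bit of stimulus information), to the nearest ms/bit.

Slope: b = (590 − 470) / (log₂ 16 − log₂ 4) = 120/2.0000 = 60 ms/bit.

60 ms/bit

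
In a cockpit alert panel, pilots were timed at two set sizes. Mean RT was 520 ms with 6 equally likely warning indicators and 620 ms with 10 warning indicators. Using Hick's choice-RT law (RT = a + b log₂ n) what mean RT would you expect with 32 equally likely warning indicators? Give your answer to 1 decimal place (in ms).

847.7 ms

RT is linear in log₂ n, so two points fix the line:
  b = (620 − 520) / (log₂ 10 − log₂ 6) = 100 / (3.3219 − 2.5850) = 135.692 ms/bit
  a = 520 − 135.692 × 2.5850 = 169.242 ms
Then RT(32) = 169.242 + 135.692 × log₂ 32 = 169.242 + 135.692 × 5 ≈ 847.700 ms.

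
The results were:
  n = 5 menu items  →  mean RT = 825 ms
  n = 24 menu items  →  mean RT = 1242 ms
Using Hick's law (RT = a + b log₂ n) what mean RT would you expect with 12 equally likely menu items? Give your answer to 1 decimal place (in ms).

With log₂ n on the abscissa the relation is linear; from the two conditions:
  b = (1242 − 825) / (log₂ 24 − log₂ 5) = 417 / (4.5850 − 2.3219) = 184.266 ms/bit
  a = 825 − 184.266 × 2.3219 = 397.148 ms
Then RT(12) = 397.148 + 184.266 × log₂ 12 = 397.148 + 184.266 × 3.5850 ≈ 1057.734 ms.

1057.7 ms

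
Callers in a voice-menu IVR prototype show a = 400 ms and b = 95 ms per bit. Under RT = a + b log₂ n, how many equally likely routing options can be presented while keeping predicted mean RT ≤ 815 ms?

20

95·log₂ n ≤ 815 − 400 = 415, giving log₂ n ≤ 4.3684 and n ≤ 20.655. The largest whole number is 20.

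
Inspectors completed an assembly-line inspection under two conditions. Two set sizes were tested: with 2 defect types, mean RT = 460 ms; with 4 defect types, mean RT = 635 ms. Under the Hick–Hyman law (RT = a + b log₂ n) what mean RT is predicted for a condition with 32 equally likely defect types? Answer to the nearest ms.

With log₂ n on the abscissa the relation is linear; from the two conditions:
  b = (635 − 460) / (log₂ 4 − log₂ 2) = 175 / (2 − 1) = 175 ms/bit
  a = 460 − 175 × 1 = 285 ms
Then RT(32) = 285 + 175 × log₂ 32 = 285 + 175 × 5 ≈ 1160.000 ms.

1160 ms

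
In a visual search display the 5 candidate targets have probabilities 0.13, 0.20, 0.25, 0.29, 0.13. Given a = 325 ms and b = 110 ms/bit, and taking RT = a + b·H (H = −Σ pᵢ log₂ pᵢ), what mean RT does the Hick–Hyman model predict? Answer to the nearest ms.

Entropy contributions −pᵢ log₂ pᵢ: 0.3826, 0.4644, 0.5000, 0.5179, 0.3826; sum H = 2.2476 bits.
RT = a + bH = 325 + 110·2.2476 = 572.23 ms.

572 ms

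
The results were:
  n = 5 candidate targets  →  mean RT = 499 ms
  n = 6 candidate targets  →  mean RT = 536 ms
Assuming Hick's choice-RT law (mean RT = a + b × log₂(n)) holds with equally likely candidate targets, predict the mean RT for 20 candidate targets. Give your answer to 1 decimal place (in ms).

780.3 ms

With log₂ n on the abscissa the relation is linear; from the two conditions:
  b = (536 − 499) / (log₂ 6 − log₂ 5) = 37 / (2.5850 − 2.3219) = 140.666 ms/bit
  a = 499 − 140.666 × 2.3219 = 172.384 ms
Then RT(20) = 172.384 + 140.666 × log₂ 20 = 172.384 + 140.666 × 4.3219 ≈ 780.332 ms.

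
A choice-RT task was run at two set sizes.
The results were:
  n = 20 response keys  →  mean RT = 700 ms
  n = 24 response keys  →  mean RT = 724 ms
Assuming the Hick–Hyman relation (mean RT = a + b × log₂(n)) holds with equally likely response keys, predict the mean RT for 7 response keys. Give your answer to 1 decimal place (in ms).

Solve the two-equation system in a and b:
  b = (724 − 700) / (log₂ 24 − log₂ 20) = 24 / (4.5850 − 4.3219) = 91.243 ms/bit
  a = 700 − 91.243 × 4.3219 = 305.655 ms
Then RT(7) = 305.655 + 91.243 × log₂ 7 = 305.655 + 91.243 × 2.8074 ≈ 561.806 ms.

561.8 ms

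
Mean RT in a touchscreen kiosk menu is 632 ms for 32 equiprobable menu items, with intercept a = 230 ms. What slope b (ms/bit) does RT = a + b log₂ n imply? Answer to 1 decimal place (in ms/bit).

80.4 ms/bit

b = (632 − 230) / log₂(32) = 402 / 5 = 80.400 ms/bit.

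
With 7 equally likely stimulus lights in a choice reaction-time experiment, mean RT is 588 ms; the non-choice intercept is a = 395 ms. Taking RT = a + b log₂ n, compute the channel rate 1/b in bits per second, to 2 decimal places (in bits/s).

b = (588 − 395)/log₂ 7 = 193/2.8074 = 68.748 ms per bit = 0.06875 s/bit; the reciprocal is 14.546 bits/s.

14.55 bits/s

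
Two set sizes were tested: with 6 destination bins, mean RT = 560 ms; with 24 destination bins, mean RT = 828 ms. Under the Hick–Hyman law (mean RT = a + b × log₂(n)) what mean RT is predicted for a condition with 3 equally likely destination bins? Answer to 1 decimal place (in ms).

With log₂ n on the abscissa the relation is linear; from the two conditions:
  b = (828 − 560) / (log₂ 24 − log₂ 6) = 268 / (4.5850 − 2.5850) = 134.000 ms/bit
  a = 560 − 134.000 × 2.5850 = 213.615 ms
Then RT(3) = 213.615 + 134.000 × log₂ 3 = 213.615 + 134.000 × 1.5850 ≈ 426.000 ms.

426.0 ms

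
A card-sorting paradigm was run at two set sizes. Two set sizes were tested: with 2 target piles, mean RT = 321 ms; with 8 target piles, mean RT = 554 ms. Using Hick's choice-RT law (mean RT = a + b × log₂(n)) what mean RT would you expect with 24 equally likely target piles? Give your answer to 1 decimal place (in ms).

738.6 ms

Fit slope and intercept:
  b = (554 − 321) / (log₂ 8 − log₂ 2) = 233 / (3 − 1) = 116.500 ms/bit
  a = 321 − 116.500 × 1 = 204.500 ms
Then RT(24) = 204.500 + 116.500 × log₂ 24 = 204.500 + 116.500 × 4.5850 ≈ 738.648 ms.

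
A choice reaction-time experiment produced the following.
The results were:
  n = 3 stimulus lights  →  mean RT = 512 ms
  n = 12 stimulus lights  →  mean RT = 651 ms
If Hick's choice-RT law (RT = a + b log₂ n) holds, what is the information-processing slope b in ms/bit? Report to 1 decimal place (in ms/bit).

69.5 ms/bit

b = (RT₂ − RT₁)/(log₂ n₂ − log₂ n₁) = (651 − 512)/(3.5850 − 1.5850) = 69.500 ms/bit.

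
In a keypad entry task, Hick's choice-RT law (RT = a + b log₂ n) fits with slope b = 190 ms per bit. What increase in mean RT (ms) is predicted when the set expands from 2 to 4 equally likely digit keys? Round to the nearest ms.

ΔRT = (a + b log₂ n₂) − (a + b log₂ n₁) = b·(log₂ n₂ − log₂ n₁).
log₂(4) − log₂(2) = log₂(4/2) = log₂(2) = 1.
ΔRT = 190 × 1.0000 = 190.000 ms.

190 ms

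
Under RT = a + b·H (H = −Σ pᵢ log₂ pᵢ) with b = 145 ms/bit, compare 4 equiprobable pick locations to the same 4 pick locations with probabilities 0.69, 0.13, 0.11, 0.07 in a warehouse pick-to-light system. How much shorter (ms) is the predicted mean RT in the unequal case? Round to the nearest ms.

Equiprobable entropy H₀ = log₂ 4 = 2.0000 bits.
Skewed entropy H = −Σ pᵢ log₂ pᵢ = 1.3709 bits.
ΔRT = b·(H₀ − H) = 145 × 0.6291 = 91.22 ms.

91 ms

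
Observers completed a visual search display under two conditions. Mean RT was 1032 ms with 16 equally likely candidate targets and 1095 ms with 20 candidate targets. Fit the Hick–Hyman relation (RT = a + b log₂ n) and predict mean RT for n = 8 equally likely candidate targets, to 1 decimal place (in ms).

Solve the two-equation system in a and b:
  b = (1095 − 1032) / (log₂ 20 − log₂ 16) = 63 / (4.3219 − 4) = 195.696 ms/bit
  a = 1032 − 195.696 × 4 = 249.217 ms
Then RT(8) = 249.217 + 195.696 × log₂ 8 = 249.217 + 195.696 × 3 ≈ 836.304 ms.

836.3 ms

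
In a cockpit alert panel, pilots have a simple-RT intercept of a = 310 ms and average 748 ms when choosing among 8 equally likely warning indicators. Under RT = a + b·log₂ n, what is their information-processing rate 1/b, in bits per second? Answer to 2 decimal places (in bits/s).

6.85 bits/s

Choice component = 748 − 310 = 438 ms over log₂(8) = 3 bits.
b = 438 / 3 = 146.000 ms/bit, so 1/b = 6.849 bits/s.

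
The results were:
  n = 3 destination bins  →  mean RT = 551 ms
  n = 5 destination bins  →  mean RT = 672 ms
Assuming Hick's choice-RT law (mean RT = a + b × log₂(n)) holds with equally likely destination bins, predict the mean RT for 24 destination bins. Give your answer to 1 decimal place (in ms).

1043.6 ms

Fit slope and intercept:
  b = (672 − 551) / (log₂ 5 − log₂ 3) = 121 / (2.3219 − 1.5850) = 164.187 ms/bit
  a = 551 − 164.187 × 1.5850 = 290.770 ms
Then RT(24) = 290.770 + 164.187 × log₂ 24 = 290.770 + 164.187 × 4.5850 ≈ 1043.560 ms.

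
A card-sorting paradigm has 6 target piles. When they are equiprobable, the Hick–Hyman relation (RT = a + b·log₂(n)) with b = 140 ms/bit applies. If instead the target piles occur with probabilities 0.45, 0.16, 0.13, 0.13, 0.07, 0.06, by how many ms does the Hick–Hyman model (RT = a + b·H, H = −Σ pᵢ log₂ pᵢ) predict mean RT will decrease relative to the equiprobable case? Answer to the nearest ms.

51 ms

Equiprobable entropy H₀ = log₂ 6 = 2.5850 bits.
Skewed entropy H = −Σ pᵢ log₂ pᵢ = 2.2188 bits.
ΔRT = b·(H₀ − H) = 140 × 0.3662 = 51.26 ms.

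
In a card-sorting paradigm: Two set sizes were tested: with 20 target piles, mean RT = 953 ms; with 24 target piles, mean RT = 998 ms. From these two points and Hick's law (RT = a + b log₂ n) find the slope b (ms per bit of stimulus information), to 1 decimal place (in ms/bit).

The slope on a log₂ axis is (998 − 953) / (4.5850 − 4.3219) = 171.080 ms/bit.

171.1 ms/bit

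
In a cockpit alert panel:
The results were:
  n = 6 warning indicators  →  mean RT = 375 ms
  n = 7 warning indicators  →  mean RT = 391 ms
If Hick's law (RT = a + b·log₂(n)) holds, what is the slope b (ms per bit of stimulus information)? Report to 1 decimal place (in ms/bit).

b = (RT₂ − RT₁)/(log₂ n₂ − log₂ n₁) = (391 − 375)/(2.8074 − 2.5850) = 71.945 ms/bit.

71.9 ms/bit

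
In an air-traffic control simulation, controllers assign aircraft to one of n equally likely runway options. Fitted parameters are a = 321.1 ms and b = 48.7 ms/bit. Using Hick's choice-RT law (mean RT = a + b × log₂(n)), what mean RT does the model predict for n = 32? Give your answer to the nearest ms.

log₂(32) = 5 bits, so RT = 321.1 + 48.7 × 5 ≈ 564.600 ms.

565 ms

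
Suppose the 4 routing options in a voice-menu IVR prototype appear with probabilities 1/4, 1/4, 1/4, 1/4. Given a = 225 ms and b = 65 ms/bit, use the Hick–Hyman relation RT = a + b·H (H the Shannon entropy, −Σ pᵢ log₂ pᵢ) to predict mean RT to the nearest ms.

Each term −pᵢ log₂ pᵢ: 0.25·2 + 0.25·2 + 0.25·2 + 0.25·2; summed, H = 2.000 bits.
Mean RT = a + bH = 225 + 65·2.000 = 355.00 ms.

355 ms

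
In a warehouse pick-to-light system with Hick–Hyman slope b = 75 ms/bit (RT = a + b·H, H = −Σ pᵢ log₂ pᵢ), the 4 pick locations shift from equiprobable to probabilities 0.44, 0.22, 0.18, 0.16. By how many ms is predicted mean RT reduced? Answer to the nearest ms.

10 ms

Equiprobable entropy H₀ = log₂ 4 = 2.0000 bits.
Skewed entropy H = −Σ pᵢ log₂ pᵢ = 1.8700 bits.
ΔRT = b·(H₀ − H) = 75 × 0.1300 = 9.75 ms.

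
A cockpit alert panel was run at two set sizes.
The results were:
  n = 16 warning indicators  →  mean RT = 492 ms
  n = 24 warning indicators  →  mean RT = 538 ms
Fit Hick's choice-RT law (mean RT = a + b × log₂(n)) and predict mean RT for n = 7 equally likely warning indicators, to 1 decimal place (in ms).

RT is linear in log₂ n, so two points fix the line:
  b = (538 − 492) / (log₂ 24 − log₂ 16) = 46 / (4.5850 − 4) = 78.638 ms/bit
  a = 492 − 78.638 × 4 = 177.450 ms
Then RT(7) = 177.450 + 78.638 × log₂ 7 = 177.450 + 78.638 × 2.8074 ≈ 398.213 ms.

398.2 ms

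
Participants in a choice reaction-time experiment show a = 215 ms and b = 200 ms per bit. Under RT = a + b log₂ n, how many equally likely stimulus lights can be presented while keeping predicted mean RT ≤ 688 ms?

5

Set 215 + 200·log₂ n ≤ 688 → log₂ n ≤ (688 − 215)/200 = 2.3650.
So n ≤ 2^2.3650 = 5.152; the largest integer n is 5.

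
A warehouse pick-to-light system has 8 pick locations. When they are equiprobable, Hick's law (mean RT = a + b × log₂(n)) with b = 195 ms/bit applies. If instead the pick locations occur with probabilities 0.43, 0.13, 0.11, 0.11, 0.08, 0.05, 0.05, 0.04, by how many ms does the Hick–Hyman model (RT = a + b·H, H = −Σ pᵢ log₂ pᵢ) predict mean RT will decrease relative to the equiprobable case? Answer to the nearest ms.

Equiprobable entropy H₀ = log₂ 8 = 3.0000 bits.
Skewed entropy H = −Σ pᵢ log₂ pᵢ = 2.5162 bits.
ΔRT = b·(H₀ − H) = 195 × 0.4838 = 94.33 ms.

94 ms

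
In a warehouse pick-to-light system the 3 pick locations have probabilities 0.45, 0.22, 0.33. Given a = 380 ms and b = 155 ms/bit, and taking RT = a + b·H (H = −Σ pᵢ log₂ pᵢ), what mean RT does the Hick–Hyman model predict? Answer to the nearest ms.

617 ms

H = 0.45·log₂(1/0.45) + 0.22·log₂(1/0.22) + 0.33·log₂(1/0.33) = 1.5268 bits.
RT = 380 + 155 × 1.5268 = 616.65 ms.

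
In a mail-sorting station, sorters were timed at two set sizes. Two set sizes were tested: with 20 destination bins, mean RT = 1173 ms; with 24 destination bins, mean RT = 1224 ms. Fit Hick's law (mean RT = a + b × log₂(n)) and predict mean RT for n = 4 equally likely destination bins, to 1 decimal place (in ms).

722.8 ms

RT is linear in log₂ n, so two points fix the line:
  b = (1224 − 1173) / (log₂ 24 − log₂ 20) = 51 / (4.5850 − 4.3219) = 193.891 ms/bit
  a = 1173 − 193.891 × 4.3219 = 335.017 ms
Then RT(4) = 335.017 + 193.891 × log₂ 4 = 335.017 + 193.891 × 2 ≈ 722.799 ms.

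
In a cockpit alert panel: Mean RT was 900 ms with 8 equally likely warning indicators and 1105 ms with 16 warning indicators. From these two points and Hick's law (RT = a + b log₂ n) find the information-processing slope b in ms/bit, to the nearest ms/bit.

b = (RT₂ − RT₁)/(log₂ n₂ − log₂ n₁) = (1105 − 900)/(4 − 3) = 205 ms/bit.

205 ms/bit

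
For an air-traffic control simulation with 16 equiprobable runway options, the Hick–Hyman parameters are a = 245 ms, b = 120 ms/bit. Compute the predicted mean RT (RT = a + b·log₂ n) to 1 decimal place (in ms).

725.0 ms

log₂(16) = 4 bits, so RT = 245 + 120 × 4 ≈ 725.000 ms.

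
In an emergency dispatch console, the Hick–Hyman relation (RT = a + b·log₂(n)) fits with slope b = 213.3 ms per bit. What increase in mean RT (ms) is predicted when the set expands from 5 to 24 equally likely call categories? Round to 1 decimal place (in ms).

482.7 ms

The intercept a cancels: ΔRT = b·(log₂ n₂ − log₂ n₁) = b·log₂(n₂/n₁).
log₂(24) − log₂(5) = 4.5850 − 2.3219 = 2.2630.
ΔRT = 213.3 × 2.2630 = 482.705 ms.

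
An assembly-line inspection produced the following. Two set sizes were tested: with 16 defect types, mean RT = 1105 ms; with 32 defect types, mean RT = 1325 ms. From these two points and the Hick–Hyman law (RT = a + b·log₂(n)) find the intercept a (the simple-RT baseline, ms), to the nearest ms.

The slope on a log₂ axis is (1325 − 1105) / (5 − 4) = 220 ms/bit.
Intercept: a = 1105 − 220·log₂(16) = 225.000 ms.

225 ms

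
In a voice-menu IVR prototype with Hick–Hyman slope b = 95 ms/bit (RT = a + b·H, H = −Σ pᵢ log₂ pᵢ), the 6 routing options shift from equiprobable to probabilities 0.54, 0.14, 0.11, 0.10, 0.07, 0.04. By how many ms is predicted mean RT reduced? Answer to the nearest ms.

54 ms

Equiprobable entropy H₀ = log₂ 6 = 2.5850 bits.
Skewed entropy H = −Σ pᵢ log₂ pᵢ = 2.0139 bits.
ΔRT = b·(H₀ − H) = 95 × 0.5710 = 54.25 ms.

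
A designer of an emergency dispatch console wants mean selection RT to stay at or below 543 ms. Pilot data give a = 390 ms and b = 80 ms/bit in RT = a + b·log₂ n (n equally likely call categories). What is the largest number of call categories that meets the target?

Set 390 + 80·log₂ n ≤ 543 → log₂ n ≤ (543 − 390)/80 = 1.9125.
So n ≤ 2^1.9125 = 3.765; the largest integer n is 3.

3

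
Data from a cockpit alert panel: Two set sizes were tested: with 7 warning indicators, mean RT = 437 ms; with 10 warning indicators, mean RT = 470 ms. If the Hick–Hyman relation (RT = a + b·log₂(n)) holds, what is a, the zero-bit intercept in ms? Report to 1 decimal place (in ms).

257.0 ms

The slope on a log₂ axis is (470 − 437) / (3.3219 − 2.8074) = 64.131 ms/bit.
Intercept: a = 437 − 64.131·log₂(7) = 256.962 ms.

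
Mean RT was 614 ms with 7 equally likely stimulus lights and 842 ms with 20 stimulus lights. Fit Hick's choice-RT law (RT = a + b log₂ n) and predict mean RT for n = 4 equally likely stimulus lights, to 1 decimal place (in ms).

With log₂ n on the abscissa the relation is linear; from the two conditions:
  b = (842 − 614) / (log₂ 20 − log₂ 7) = 228 / (4.3219 − 2.8074) = 150.537 ms/bit
  a = 614 − 150.537 × 2.8074 = 191.388 ms
Then RT(4) = 191.388 + 150.537 × log₂ 4 = 191.388 + 150.537 × 2 ≈ 492.463 ms.

492.5 ms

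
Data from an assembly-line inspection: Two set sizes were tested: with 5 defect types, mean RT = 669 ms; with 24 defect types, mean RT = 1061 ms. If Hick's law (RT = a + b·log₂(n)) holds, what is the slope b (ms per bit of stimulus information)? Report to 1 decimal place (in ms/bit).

Slope: b = (1061 − 669) / (log₂ 24 − log₂ 5) = 392/2.2630 = 173.219 ms/bit.

173.2 ms/bit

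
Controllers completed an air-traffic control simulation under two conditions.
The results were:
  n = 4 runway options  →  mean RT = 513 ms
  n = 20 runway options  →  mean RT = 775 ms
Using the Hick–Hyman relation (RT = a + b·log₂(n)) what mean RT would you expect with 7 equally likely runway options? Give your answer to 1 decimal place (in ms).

Solve the two-equation system in a and b:
  b = (775 − 513) / (log₂ 20 − log₂ 4) = 262 / (4.3219 − 2) = 112.837 ms/bit
  a = 513 − 112.837 × 2 = 287.325 ms
Then RT(7) = 287.325 + 112.837 × log₂ 7 = 287.325 + 112.837 × 2.8074 ≈ 604.100 ms.

604.1 ms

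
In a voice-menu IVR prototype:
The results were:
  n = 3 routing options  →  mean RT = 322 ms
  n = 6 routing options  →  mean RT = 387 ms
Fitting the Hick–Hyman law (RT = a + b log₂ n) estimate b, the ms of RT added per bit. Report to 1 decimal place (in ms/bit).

65.0 ms/bit

The slope on a log₂ axis is (387 − 322) / (2.5850 − 1.5850) = 65.000 ms/bit.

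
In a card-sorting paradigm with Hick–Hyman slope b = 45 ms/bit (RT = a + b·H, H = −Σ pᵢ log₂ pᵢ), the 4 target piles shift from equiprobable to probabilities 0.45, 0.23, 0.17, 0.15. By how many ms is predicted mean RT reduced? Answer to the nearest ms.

7 ms

The RT saving is b·ΔH. Equiprobable H₀ = log₂(4) = 2.0000 bits; with the given probabilities H = 1.8512 bits.
b·(H₀ − H) = 45 × (2.0000 − 1.8512) = 6.70 ms.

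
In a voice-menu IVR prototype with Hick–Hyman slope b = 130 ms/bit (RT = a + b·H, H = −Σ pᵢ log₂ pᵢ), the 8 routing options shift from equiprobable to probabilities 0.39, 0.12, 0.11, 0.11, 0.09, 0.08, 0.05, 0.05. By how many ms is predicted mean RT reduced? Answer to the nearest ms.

The RT saving is b·ΔH. Equiprobable H₀ = log₂(8) = 3.0000 bits; with the given probabilities H = 2.6338 bits.
b·(H₀ − H) = 130 × (3.0000 − 2.6338) = 47.61 ms.

48 ms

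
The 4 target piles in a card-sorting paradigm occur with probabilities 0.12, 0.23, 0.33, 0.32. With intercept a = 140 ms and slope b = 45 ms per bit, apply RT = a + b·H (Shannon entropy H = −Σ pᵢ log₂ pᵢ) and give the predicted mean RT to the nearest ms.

H = 0.12·log₂(1/0.12) + 0.23·log₂(1/0.23) + 0.33·log₂(1/0.33) + 0.32·log₂(1/0.32) = 1.9086 bits.
RT = 140 + 45 × 1.9086 = 225.89 ms.

226 ms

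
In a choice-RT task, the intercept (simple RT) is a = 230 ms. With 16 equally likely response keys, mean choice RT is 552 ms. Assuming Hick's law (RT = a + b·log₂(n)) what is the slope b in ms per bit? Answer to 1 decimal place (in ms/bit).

80.5 ms/bit

b = (552 − 230) / log₂(16) = 322 / 4 = 80.500 ms/bit.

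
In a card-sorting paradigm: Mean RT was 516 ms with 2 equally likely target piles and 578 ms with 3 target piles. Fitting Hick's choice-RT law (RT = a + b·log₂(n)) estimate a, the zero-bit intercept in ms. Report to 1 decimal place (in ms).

Slope: b = (578 − 516) / (log₂ 3 − log₂ 2) = 62/0.5850 = 105.990 ms/bit.
a = RT₁ − b·log₂ n₁ = 516 − 105.990 × 1 = 410.010 ms.

410.0 ms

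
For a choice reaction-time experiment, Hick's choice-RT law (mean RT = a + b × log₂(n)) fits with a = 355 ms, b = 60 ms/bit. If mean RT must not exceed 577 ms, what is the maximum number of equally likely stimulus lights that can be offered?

Information budget: (577 − 355)/60 = 3.7000 bits, so n ≤ 2^3.7000 = 12.996 → at most 12.

12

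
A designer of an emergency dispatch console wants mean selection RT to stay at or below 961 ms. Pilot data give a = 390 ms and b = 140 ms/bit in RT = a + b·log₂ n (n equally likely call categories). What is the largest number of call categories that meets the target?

16

Set 390 + 140·log₂ n ≤ 961 → log₂ n ≤ (961 − 390)/140 = 4.0786.
So n ≤ 2^4.0786 = 16.896; the largest integer n is 16.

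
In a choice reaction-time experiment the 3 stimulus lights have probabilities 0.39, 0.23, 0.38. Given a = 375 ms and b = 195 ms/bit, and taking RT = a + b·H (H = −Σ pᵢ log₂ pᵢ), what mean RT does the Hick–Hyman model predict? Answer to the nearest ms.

H = 0.39·log₂(1/0.39) + 0.23·log₂(1/0.23) + 0.38·log₂(1/0.38) = 1.5479 bits.
RT = 375 + 195 × 1.5479 = 676.84 ms.

677 ms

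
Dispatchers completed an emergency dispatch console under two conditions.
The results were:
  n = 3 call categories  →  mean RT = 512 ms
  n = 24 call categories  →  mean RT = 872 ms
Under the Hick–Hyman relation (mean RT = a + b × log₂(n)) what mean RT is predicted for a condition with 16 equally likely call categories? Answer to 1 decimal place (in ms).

Fit slope and intercept:
  b = (872 − 512) / (log₂ 24 − log₂ 3) = 360 / (4.5850 − 1.5850) = 120.000 ms/bit
  a = 512 − 120.000 × 1.5850 = 321.804 ms
Then RT(16) = 321.804 + 120.000 × log₂ 16 = 321.804 + 120.000 × 4 ≈ 801.804 ms.

801.8 ms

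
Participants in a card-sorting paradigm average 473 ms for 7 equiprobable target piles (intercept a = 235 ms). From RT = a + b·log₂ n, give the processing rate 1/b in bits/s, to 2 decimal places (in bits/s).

b = (473 − 235)/log₂ 7 = 238/2.8074 = 84.777 ms per bit = 0.08478 s/bit; the reciprocal is 11.796 bits/s.

11.80 bits/s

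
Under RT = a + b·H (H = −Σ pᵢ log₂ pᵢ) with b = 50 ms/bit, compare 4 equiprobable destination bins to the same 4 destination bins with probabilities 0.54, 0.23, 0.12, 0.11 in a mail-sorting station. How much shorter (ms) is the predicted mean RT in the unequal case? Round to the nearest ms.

16 ms

Equiprobable entropy H₀ = log₂ 4 = 2.0000 bits.
Skewed entropy H = −Σ pᵢ log₂ pᵢ = 1.6851 bits.
ΔRT = b·(H₀ − H) = 50 × 0.3149 = 15.75 ms.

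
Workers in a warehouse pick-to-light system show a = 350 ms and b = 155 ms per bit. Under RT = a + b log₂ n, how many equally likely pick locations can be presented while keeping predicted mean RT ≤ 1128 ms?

32

Information budget: (1128 − 350)/155 = 5.0194 bits, so n ≤ 2^5.0194 = 32.432 → at most 32.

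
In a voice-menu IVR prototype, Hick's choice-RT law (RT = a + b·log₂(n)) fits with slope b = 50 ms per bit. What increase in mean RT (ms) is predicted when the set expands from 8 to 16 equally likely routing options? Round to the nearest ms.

50 ms

The intercept a cancels: ΔRT = b·(log₂ n₂ − log₂ n₁) = b·log₂(n₂/n₁).
log₂(16) − log₂(8) = log₂(16/8) = log₂(2) = 1.
ΔRT = 50 × 1.0000 = 50.000 ms.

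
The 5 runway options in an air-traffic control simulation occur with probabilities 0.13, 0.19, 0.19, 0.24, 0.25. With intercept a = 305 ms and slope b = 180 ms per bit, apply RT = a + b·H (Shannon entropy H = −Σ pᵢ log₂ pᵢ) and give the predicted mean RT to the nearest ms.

717 ms

Entropy contributions −pᵢ log₂ pᵢ: 0.3826, 0.4552, 0.4552, 0.4941, 0.5000; sum H = 2.2872 bits.
RT = a + bH = 305 + 180·2.2872 = 716.70 ms.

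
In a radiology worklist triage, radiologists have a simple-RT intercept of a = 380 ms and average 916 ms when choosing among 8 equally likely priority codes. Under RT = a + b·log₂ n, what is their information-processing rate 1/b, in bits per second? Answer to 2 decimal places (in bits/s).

5.60 bits/s

Choice component = 916 − 380 = 536 ms over log₂(8) = 3 bits.
b = 536 / 3 = 178.667 ms/bit, so 1/b = 5.597 bits/s.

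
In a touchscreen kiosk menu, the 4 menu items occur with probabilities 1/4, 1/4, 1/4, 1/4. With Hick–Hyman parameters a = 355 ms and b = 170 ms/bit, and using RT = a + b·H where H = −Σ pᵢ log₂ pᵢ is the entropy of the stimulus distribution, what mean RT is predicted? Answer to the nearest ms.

695 ms

Each term −pᵢ log₂ pᵢ: 0.25·2 + 0.25·2 + 0.25·2 + 0.25·2; summed, H = 2.000 bits.
Mean RT = a + bH = 355 + 170·2.000 = 695.00 ms.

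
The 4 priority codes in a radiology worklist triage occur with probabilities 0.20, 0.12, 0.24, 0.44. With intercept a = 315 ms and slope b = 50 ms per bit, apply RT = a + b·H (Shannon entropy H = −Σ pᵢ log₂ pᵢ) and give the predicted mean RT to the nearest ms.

407 ms

Entropy contributions −pᵢ log₂ pᵢ: 0.4644, 0.3671, 0.4941, 0.5211; sum H = 1.8467 bits.
RT = a + bH = 315 + 50·1.8467 = 407.34 ms.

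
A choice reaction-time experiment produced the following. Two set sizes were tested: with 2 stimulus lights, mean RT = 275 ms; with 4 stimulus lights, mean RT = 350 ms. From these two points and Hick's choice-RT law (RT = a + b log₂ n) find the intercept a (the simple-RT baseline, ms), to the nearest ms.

Slope: b = (350 − 275) / (log₂ 4 − log₂ 2) = 75/1.0000 = 75 ms/bit.
Intercept: a = 275 − 75·log₂(2) = 200.000 ms.

200 ms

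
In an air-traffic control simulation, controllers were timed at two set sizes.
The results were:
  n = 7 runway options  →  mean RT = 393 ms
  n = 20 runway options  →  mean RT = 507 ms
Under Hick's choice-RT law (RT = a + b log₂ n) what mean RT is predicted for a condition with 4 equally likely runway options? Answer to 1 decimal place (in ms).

Solve the two-equation system in a and b:
  b = (507 − 393) / (log₂ 20 − log₂ 7) = 114 / (4.3219 − 2.8074) = 75.269 ms/bit
  a = 393 − 75.269 × 2.8074 = 181.694 ms
Then RT(4) = 181.694 + 75.269 × log₂ 4 = 181.694 + 75.269 × 2 ≈ 332.231 ms.

332.2 ms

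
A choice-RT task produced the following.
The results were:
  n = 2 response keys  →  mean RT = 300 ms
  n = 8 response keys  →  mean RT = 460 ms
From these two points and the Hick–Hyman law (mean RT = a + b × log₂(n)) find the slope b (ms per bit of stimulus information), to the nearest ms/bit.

80 ms/bit

The slope on a log₂ axis is (460 − 300) / (3 − 1) = 80 ms/bit.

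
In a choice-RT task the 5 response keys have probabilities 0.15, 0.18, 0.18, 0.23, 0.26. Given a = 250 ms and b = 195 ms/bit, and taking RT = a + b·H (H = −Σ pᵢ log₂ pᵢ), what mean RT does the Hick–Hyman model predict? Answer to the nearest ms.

H = 0.15·log₂(1/0.15) + 0.18·log₂(1/0.18) + 0.18·log₂(1/0.18) + 0.23·log₂(1/0.23) + 0.26·log₂(1/0.26) = 2.2941 bits.
RT = 250 + 195 × 2.2941 = 697.35 ms.

697 ms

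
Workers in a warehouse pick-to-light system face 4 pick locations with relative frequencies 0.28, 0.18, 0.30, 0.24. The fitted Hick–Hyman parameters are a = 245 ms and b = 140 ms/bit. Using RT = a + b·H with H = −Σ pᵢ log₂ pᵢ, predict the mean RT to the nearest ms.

521 ms

H = 0.28·log₂(1/0.28) + 0.18·log₂(1/0.18) + 0.30·log₂(1/0.30) + 0.24·log₂(1/0.24) = 1.9748 bits.
RT = 245 + 140 × 1.9748 = 521.47 ms.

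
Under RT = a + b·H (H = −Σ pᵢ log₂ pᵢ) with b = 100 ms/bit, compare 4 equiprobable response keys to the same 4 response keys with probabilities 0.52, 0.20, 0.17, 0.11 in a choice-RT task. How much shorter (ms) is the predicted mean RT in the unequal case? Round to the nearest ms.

26 ms

Equiprobable entropy H₀ = log₂ 4 = 2.0000 bits.
Skewed entropy H = −Σ pᵢ log₂ pᵢ = 1.7398 bits.
ΔRT = b·(H₀ − H) = 100 × 0.2602 = 26.02 ms.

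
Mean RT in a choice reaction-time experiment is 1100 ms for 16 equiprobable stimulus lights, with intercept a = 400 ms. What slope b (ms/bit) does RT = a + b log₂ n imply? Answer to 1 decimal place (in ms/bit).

175.0 ms/bit

b = (1100 − 400) / log₂(16) = 700 / 4 = 175.000 ms/bit.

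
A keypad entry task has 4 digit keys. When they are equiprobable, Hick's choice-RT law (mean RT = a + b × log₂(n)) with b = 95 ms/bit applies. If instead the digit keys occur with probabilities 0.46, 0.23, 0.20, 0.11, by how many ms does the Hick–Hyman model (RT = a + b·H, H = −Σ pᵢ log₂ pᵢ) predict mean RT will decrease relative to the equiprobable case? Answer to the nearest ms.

17 ms

Equiprobable entropy H₀ = log₂ 4 = 2.0000 bits.
Skewed entropy H = −Σ pᵢ log₂ pᵢ = 1.8177 bits.
ΔRT = b·(H₀ − H) = 95 × 0.1823 = 17.32 ms.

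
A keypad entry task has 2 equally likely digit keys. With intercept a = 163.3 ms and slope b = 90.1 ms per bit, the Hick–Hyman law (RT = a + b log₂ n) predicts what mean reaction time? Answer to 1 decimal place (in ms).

log₂(2) = 1 bits, so RT = 163.3 + 90.1 × 1 ≈ 253.400 ms.

253.4 ms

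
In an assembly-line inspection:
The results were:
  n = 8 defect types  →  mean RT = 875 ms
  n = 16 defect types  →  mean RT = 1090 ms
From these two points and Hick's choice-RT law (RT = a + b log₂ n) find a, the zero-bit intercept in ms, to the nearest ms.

230 ms

Slope: b = (1090 − 875) / (log₂ 16 − log₂ 8) = 215/1.0000 = 215 ms/bit.
Intercept: a = 875 − 215·log₂(8) = 230.000 ms.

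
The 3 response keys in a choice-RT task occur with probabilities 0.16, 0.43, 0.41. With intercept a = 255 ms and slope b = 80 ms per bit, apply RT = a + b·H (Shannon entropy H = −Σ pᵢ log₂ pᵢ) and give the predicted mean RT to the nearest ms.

H = 0.16·log₂(1/0.16) + 0.43·log₂(1/0.43) + 0.41·log₂(1/0.41) = 1.4740 bits.
RT = 255 + 80 × 1.4740 = 372.92 ms.

373 ms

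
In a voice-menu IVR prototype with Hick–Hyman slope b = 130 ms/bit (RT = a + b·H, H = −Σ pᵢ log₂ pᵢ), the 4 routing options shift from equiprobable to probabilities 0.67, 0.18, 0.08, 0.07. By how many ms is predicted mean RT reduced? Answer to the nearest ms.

79 ms

The RT saving is b·ΔH. Equiprobable H₀ = log₂(4) = 2.0000 bits; with the given probabilities H = 1.3925 bits.
b·(H₀ − H) = 130 × (2.0000 − 1.3925) = 78.98 ms.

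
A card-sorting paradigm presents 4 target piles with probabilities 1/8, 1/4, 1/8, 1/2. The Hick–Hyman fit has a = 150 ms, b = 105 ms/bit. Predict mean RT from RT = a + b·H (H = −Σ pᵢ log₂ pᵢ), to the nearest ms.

H = −Σ pᵢ log₂ pᵢ = 0.125·3 + 0.25·2 + 0.125·3 + 0.5·1 = 1.750 bits.
RT = 150 + 105 × 1.750 = 333.75 ms.

334 ms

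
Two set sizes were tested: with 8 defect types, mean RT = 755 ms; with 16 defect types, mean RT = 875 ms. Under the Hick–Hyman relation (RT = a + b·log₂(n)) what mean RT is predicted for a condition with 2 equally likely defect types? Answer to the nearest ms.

Fit slope and intercept:
  b = (875 − 755) / (log₂ 16 − log₂ 8) = 120 / (4 − 3) = 120 ms/bit
  a = 755 − 120 × 3 = 395 ms
Then RT(2) = 395 + 120 × log₂ 2 = 395 + 120 × 1 ≈ 515.000 ms.

515 ms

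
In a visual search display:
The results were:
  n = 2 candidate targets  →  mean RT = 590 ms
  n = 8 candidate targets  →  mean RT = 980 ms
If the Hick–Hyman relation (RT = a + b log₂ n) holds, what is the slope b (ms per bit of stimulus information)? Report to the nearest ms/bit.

195 ms/bit

Slope: b = (980 − 590) / (log₂ 8 − log₂ 2) = 390/2.0000 = 195 ms/bit.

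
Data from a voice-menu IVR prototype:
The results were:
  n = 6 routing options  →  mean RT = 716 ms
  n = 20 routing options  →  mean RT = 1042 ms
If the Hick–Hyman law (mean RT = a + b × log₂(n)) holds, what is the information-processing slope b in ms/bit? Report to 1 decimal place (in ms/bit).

187.7 ms/bit

The slope on a log₂ axis is (1042 − 716) / (4.3219 − 2.5850) = 187.684 ms/bit.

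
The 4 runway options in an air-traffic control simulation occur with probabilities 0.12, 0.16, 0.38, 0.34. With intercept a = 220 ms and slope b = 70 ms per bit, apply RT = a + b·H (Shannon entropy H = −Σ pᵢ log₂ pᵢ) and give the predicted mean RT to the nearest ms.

H = 0.12·log₂(1/0.12) + 0.16·log₂(1/0.16) + 0.38·log₂(1/0.38) + 0.34·log₂(1/0.34) = 1.8497 bits.
RT = 220 + 70 × 1.8497 = 349.48 ms.

349 ms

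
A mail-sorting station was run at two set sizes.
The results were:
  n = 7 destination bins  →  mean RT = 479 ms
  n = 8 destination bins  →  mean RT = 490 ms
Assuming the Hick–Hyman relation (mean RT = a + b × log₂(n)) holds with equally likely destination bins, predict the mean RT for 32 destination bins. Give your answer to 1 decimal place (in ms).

RT is linear in log₂ n, so two points fix the line:
  b = (490 − 479) / (log₂ 8 − log₂ 7) = 11 / (3 − 2.8074) = 57.100 ms/bit
  a = 479 − 57.100 × 2.8074 = 318.701 ms
Then RT(32) = 318.701 + 57.100 × log₂ 32 = 318.701 + 57.100 × 5 ≈ 604.200 ms.

604.2 ms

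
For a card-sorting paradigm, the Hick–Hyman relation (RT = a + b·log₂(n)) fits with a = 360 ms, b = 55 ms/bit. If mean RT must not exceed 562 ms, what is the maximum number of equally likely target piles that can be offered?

Set 360 + 55·log₂ n ≤ 562 → log₂ n ≤ (562 − 360)/55 = 3.6727.
So n ≤ 2^3.6727 = 12.753; the largest integer n is 12.

12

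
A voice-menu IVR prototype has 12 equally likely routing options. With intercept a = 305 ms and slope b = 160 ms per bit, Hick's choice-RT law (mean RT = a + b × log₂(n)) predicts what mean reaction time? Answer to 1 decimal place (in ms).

log₂(12) = 3.5850 bits, so RT = 305 + 160 × 3.5850 ≈ 878.594 ms.

878.6 ms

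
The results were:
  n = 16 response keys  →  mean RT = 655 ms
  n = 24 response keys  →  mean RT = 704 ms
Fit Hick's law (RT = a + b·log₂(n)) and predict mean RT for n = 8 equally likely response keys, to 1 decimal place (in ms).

571.2 ms

RT is linear in log₂ n, so two points fix the line:
  b = (704 − 655) / (log₂ 24 − log₂ 16) = 49 / (4.5850 − 4) = 83.766 ms/bit
  a = 655 − 83.766 × 4 = 319.936 ms
Then RT(8) = 319.936 + 83.766 × log₂ 8 = 319.936 + 83.766 × 3 ≈ 571.234 ms.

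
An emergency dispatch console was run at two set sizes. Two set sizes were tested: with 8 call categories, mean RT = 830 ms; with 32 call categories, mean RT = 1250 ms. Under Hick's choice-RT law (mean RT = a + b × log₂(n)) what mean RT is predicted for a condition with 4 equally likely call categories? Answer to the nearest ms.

Fit slope and intercept:
  b = (1250 − 830) / (log₂ 32 − log₂ 8) = 420 / (5 − 3) = 210 ms/bit
  a = 830 − 210 × 3 = 200 ms
Then RT(4) = 200 + 210 × log₂ 4 = 200 + 210 × 2 ≈ 620.000 ms.

620 ms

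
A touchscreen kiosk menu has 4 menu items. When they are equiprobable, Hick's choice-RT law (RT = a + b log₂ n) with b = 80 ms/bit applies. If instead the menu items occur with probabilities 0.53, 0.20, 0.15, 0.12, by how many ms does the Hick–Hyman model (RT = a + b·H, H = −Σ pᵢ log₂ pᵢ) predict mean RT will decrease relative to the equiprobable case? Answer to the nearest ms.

The RT saving is b·ΔH. Equiprobable H₀ = log₂(4) = 2.0000 bits; with the given probabilities H = 1.7274 bits.
b·(H₀ − H) = 80 × (2.0000 − 1.7274) = 21.80 ms.

22 ms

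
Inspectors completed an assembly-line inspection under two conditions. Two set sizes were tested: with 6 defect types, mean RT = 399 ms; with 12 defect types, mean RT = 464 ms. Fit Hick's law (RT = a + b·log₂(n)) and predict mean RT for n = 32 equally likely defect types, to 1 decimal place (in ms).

Solve the two-equation system in a and b:
  b = (464 − 399) / (log₂ 12 − log₂ 6) = 65 / (3.5850 − 2.5850) = 65.000 ms/bit
  a = 399 − 65.000 × 2.5850 = 230.977 ms
Then RT(32) = 230.977 + 65.000 × log₂ 32 = 230.977 + 65.000 × 5 ≈ 555.977 ms.

556.0 ms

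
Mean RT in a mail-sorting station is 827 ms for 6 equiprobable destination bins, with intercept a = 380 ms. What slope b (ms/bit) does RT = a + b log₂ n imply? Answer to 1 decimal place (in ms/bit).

172.9 ms/bit

log₂(6) = 2.5850 bits.
b = (RT − a)/log₂ n = (827 − 380) / 2.5850 = 172.923 ms/bit.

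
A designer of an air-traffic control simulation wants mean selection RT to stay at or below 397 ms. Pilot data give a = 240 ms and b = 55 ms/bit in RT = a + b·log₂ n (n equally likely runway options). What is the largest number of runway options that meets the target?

7

55·log₂ n ≤ 397 − 240 = 157, giving log₂ n ≤ 2.8545 and n ≤ 7.233. The largest whole number is 7.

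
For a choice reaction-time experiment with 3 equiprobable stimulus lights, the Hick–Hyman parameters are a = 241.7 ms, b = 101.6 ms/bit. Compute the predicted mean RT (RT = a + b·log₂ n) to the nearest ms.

403 ms

log₂(3) = 1.5850 bits, so RT = 241.7 + 101.6 × 1.5850 ≈ 402.732 ms.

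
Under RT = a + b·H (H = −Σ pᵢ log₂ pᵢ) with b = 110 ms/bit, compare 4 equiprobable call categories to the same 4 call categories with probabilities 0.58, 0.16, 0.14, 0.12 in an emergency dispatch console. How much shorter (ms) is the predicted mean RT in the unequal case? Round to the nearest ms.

39 ms

Equiprobable entropy H₀ = log₂ 4 = 2.0000 bits.
Skewed entropy H = −Σ pᵢ log₂ pᵢ = 1.6430 bits.
ΔRT = b·(H₀ − H) = 110 × 0.3570 = 39.27 ms.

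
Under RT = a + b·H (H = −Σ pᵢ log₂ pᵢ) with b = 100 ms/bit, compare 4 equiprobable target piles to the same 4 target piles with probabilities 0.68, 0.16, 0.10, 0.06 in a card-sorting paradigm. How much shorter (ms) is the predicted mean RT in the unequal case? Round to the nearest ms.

62 ms

Equiprobable entropy H₀ = log₂ 4 = 2.0000 bits.
Skewed entropy H = −Σ pᵢ log₂ pᵢ = 1.3771 bits.
ΔRT = b·(H₀ − H) = 100 × 0.6229 = 62.29 ms.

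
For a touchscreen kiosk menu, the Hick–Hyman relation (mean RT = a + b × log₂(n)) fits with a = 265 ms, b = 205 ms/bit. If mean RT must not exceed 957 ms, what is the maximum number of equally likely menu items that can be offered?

205·log₂ n ≤ 957 − 265 = 692, giving log₂ n ≤ 3.3756 and n ≤ 10.379. The largest whole number is 10.

10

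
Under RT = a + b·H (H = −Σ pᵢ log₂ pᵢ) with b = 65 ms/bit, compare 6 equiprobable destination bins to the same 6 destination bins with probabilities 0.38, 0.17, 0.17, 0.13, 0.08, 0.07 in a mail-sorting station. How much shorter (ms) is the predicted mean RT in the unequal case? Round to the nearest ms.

Equiprobable entropy H₀ = log₂ 6 = 2.5850 bits.
Skewed entropy H = −Σ pᵢ log₂ pᵢ = 2.3423 bits.
ΔRT = b·(H₀ − H) = 65 × 0.2426 = 15.77 ms.

16 ms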